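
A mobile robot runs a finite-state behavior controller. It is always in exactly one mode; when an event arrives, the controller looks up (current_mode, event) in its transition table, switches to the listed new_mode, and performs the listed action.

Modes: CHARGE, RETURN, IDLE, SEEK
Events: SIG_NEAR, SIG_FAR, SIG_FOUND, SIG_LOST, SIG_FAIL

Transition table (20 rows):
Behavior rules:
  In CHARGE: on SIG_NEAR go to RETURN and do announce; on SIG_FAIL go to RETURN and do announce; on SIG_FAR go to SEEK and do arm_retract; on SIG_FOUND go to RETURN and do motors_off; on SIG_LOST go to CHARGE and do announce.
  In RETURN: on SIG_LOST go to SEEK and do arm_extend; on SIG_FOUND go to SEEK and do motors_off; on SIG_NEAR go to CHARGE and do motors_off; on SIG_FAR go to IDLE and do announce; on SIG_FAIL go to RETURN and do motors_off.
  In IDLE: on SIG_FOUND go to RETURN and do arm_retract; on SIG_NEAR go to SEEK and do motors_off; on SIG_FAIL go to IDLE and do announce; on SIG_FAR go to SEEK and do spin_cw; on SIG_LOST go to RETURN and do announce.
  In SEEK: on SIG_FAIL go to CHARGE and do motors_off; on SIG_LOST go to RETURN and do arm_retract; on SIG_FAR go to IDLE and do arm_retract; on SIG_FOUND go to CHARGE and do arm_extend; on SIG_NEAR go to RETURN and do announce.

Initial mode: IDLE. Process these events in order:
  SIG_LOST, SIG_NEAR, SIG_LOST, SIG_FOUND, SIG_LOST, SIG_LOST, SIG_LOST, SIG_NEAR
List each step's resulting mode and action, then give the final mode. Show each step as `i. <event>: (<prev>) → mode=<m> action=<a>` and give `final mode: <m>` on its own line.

final mode: RETURN

1. SIG_LOST: (IDLE) → mode=RETURN action=announce
2. SIG_NEAR: (RETURN) → mode=CHARGE action=motors_off
3. SIG_LOST: (CHARGE) → mode=CHARGE action=announce
4. SIG_FOUND: (CHARGE) → mode=RETURN action=motors_off
5. SIG_LOST: (RETURN) → mode=SEEK action=arm_extend
6. SIG_LOST: (SEEK) → mode=RETURN action=arm_retract
7. SIG_LOST: (RETURN) → mode=SEEK action=arm_extend
8. SIG_NEAR: (SEEK) → mode=RETURN action=announce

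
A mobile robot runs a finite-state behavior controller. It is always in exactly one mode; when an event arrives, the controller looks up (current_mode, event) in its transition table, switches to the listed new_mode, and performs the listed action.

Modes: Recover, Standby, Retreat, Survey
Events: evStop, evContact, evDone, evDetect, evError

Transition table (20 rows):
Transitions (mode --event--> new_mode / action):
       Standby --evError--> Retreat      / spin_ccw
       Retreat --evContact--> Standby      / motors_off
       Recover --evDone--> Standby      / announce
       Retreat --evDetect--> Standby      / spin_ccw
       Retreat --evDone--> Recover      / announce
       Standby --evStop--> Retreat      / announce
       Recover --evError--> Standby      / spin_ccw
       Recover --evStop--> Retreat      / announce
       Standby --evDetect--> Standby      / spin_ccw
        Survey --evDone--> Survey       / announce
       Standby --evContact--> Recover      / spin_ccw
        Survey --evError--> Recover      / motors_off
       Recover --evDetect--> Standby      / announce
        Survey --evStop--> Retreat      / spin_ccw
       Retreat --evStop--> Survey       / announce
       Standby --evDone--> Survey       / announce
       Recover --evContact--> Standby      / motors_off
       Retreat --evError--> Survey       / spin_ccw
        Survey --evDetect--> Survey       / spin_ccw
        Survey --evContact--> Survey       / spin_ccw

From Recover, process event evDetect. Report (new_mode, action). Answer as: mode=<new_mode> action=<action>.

current mode = Recover; filter table to that mode:
  (Recover, evDone) → (Standby, announce)
  (Recover, evError) → (Standby, spin_ccw)
  (Recover, evStop) → (Retreat, announce)
  (Recover, evDetect) → (Standby, announce)  ← event matches
  (Recover, evContact) → (Standby, motors_off)
event = evDetect selects (Standby, announce)

mode=Standby action=announce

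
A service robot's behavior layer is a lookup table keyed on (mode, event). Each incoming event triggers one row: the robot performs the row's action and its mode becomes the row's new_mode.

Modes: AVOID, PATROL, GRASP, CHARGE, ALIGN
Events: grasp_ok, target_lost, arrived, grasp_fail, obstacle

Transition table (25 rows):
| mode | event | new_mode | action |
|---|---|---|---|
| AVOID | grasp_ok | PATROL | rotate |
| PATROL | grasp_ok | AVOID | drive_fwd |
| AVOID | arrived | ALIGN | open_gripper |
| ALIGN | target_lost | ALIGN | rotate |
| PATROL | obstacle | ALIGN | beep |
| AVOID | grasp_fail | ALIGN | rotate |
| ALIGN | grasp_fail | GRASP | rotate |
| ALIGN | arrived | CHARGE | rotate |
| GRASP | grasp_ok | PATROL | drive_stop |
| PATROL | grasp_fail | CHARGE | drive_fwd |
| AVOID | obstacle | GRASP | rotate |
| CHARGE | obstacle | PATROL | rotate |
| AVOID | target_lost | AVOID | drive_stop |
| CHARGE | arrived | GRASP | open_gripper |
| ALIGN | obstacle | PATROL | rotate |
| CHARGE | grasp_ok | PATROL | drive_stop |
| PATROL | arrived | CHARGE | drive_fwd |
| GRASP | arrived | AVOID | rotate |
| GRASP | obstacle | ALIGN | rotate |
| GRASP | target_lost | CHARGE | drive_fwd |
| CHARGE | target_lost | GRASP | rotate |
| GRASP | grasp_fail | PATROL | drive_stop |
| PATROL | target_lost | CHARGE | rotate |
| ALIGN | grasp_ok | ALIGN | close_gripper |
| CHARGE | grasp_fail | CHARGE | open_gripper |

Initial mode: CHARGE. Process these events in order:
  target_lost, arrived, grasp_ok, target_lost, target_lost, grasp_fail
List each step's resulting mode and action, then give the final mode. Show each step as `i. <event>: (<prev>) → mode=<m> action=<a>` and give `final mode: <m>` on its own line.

1. target_lost: (CHARGE) → mode=GRASP action=rotate
2. arrived: (GRASP) → mode=AVOID action=rotate
3. grasp_ok: (AVOID) → mode=PATROL action=rotate
4. target_lost: (PATROL) → mode=CHARGE action=rotate
5. target_lost: (CHARGE) → mode=GRASP action=rotate
6. grasp_fail: (GRASP) → mode=PATROL action=drive_stop

final mode: PATROL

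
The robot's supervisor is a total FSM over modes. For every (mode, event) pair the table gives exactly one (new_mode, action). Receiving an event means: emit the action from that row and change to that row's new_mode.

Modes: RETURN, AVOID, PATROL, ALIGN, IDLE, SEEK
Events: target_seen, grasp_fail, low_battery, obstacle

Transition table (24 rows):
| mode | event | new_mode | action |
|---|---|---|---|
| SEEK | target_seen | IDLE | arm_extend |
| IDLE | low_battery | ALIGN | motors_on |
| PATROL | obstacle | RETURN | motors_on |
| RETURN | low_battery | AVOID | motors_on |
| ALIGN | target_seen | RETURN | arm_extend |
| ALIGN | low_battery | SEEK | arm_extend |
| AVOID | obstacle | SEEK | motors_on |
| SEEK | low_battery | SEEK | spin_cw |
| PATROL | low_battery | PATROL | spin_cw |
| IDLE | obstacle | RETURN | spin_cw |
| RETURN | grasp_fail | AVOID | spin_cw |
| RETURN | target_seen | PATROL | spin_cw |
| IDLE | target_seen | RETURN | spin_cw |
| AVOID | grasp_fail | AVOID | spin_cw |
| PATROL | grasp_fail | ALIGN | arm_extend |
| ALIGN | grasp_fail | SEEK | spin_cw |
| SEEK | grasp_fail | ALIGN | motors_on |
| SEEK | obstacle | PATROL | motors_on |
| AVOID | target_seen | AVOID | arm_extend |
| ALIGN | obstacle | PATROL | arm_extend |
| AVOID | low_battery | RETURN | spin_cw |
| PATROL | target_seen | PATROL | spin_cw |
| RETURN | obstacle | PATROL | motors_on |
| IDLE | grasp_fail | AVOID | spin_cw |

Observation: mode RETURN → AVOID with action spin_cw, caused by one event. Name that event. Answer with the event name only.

grasp_fail

try target_seen: (RETURN, target_seen) → (PATROL, spin_cw)
try grasp_fail: (RETURN, grasp_fail) → (AVOID, spin_cw)  ← matches
try low_battery: (RETURN, low_battery) → (AVOID, motors_on)
try obstacle: (RETURN, obstacle) → (PATROL, motors_on)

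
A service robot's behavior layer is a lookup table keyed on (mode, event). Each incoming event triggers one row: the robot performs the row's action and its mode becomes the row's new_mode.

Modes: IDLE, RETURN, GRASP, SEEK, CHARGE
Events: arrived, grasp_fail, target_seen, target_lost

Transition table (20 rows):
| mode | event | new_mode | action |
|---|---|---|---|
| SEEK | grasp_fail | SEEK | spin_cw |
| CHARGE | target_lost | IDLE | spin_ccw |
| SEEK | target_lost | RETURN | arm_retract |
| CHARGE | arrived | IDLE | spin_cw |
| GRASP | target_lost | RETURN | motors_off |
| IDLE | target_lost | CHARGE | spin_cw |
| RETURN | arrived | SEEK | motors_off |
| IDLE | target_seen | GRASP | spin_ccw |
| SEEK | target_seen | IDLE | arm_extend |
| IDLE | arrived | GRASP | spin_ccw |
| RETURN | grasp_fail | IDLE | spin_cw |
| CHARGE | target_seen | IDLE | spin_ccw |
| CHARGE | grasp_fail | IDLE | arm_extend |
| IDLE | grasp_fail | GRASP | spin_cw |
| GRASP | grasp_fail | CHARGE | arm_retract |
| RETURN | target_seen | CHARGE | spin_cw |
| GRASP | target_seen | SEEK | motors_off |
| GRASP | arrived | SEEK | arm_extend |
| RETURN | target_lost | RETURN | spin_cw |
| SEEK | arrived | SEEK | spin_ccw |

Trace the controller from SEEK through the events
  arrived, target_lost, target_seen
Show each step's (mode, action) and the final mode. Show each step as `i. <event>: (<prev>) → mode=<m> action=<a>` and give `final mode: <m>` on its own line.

final mode: CHARGE

1. arrived: (SEEK) → mode=SEEK action=spin_ccw
2. target_lost: (SEEK) → mode=RETURN action=arm_retract
3. target_seen: (RETURN) → mode=CHARGE action=spin_cw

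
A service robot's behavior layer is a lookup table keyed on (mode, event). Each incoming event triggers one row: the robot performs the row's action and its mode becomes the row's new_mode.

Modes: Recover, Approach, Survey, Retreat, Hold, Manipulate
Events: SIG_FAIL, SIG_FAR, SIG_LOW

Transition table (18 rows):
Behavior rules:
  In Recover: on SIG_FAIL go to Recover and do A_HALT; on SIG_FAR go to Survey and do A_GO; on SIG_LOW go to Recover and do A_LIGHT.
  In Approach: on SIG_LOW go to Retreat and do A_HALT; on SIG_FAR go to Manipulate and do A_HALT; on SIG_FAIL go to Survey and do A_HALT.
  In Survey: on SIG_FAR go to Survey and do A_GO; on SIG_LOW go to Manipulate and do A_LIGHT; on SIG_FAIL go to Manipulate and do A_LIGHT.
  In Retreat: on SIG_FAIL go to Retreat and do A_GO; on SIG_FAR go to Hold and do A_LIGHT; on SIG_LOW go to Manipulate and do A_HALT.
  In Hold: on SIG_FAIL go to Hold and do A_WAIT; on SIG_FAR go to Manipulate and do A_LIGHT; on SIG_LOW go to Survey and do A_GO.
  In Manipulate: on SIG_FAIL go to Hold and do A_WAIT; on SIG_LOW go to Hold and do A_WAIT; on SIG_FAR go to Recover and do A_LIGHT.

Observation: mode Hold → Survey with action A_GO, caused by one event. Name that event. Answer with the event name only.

try SIG_FAIL: (Hold, SIG_FAIL) → (Hold, A_WAIT)
try SIG_FAR: (Hold, SIG_FAR) → (Manipulate, A_LIGHT)
try SIG_LOW: (Hold, SIG_LOW) → (Survey, A_GO)  ← matches

SIG_LOW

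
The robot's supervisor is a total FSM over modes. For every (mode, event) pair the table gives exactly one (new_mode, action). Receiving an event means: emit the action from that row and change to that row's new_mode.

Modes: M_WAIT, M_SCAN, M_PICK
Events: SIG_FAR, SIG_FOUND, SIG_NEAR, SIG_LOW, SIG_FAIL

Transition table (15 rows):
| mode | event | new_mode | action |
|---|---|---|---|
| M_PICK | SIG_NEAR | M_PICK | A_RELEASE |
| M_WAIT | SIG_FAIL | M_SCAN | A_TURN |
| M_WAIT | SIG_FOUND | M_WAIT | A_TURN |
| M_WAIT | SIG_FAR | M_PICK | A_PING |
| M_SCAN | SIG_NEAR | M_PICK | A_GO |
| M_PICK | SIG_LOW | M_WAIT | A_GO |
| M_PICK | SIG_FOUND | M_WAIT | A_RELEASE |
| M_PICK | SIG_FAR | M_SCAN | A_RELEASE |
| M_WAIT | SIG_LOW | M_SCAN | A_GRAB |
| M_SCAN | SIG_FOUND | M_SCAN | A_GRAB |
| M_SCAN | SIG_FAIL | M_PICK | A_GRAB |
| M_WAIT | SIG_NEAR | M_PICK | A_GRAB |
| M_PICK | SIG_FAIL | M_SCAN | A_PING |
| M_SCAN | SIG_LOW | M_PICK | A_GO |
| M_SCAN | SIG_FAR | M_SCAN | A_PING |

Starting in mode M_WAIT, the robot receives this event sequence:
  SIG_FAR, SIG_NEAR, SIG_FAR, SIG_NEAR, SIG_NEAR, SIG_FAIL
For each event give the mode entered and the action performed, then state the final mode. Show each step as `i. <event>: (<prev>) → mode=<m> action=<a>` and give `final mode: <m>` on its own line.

final mode: M_SCAN

1. SIG_FAR: (M_WAIT) → mode=M_PICK action=A_PING
2. SIG_NEAR: (M_PICK) → mode=M_PICK action=A_RELEASE
3. SIG_FAR: (M_PICK) → mode=M_SCAN action=A_RELEASE
4. SIG_NEAR: (M_SCAN) → mode=M_PICK action=A_GO
5. SIG_NEAR: (M_PICK) → mode=M_PICK action=A_RELEASE
6. SIG_FAIL: (M_PICK) → mode=M_SCAN action=A_PING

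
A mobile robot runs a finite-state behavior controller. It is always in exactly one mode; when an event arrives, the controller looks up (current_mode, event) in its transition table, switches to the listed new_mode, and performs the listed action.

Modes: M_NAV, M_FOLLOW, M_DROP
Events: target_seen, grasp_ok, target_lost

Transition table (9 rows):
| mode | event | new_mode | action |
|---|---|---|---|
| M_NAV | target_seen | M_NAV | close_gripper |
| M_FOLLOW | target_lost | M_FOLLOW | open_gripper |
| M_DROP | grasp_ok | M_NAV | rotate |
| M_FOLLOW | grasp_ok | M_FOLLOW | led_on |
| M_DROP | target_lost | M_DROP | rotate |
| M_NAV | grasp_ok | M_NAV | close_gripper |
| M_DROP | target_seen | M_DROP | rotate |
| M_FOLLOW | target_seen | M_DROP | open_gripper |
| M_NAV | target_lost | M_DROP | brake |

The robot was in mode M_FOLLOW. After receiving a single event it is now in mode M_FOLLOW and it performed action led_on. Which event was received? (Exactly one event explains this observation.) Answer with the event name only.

grasp_ok

try target_seen: (M_FOLLOW, target_seen) → (M_DROP, open_gripper)
try grasp_ok: (M_FOLLOW, grasp_ok) → (M_FOLLOW, led_on)  ← matches
try target_lost: (M_FOLLOW, target_lost) → (M_FOLLOW, open_gripper)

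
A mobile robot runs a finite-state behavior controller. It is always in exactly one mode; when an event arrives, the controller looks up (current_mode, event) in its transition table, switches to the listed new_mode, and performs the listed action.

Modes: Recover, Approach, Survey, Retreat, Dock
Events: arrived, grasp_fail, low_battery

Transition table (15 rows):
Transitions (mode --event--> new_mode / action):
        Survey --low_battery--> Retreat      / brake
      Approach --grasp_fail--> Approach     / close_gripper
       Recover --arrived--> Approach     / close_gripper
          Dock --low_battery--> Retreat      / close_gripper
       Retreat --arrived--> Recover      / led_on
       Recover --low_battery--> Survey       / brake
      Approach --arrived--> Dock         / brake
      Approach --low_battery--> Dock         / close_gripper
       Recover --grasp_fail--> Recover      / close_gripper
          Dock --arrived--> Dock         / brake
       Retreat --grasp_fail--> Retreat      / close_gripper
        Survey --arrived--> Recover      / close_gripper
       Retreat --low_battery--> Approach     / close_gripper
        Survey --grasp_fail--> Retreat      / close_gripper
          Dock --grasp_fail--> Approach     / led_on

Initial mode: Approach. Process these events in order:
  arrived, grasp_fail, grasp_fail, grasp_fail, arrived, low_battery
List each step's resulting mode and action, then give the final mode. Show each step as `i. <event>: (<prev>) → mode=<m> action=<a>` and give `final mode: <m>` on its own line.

final mode: Retreat

1. arrived: (Approach) → mode=Dock action=brake
2. grasp_fail: (Dock) → mode=Approach action=led_on
3. grasp_fail: (Approach) → mode=Approach action=close_gripper
4. grasp_fail: (Approach) → mode=Approach action=close_gripper
5. arrived: (Approach) → mode=Dock action=brake
6. low_battery: (Dock) → mode=Retreat action=close_gripper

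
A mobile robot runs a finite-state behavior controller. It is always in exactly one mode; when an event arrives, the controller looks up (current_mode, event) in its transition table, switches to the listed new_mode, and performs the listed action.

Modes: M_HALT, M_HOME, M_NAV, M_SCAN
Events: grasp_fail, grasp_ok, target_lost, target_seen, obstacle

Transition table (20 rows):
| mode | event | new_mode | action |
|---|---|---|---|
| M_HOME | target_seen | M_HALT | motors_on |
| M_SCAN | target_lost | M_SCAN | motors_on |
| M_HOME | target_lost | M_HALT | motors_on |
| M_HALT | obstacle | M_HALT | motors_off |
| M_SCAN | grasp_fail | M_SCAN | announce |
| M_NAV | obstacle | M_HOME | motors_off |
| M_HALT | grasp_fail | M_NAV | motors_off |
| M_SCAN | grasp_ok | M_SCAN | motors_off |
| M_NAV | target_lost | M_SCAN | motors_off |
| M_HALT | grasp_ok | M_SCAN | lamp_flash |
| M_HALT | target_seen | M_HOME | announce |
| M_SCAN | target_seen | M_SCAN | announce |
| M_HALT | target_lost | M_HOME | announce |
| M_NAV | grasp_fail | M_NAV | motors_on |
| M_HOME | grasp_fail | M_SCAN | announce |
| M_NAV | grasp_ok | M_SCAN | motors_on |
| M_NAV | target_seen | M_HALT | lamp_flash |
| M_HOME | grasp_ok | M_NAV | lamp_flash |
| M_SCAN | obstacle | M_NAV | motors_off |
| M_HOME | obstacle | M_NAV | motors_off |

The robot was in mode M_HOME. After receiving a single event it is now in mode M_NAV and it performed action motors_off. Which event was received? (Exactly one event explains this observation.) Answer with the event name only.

try grasp_fail: (M_HOME, grasp_fail) → (M_SCAN, announce)
try grasp_ok: (M_HOME, grasp_ok) → (M_NAV, lamp_flash)
try target_lost: (M_HOME, target_lost) → (M_HALT, motors_on)
try target_seen: (M_HOME, target_seen) → (M_HALT, motors_on)
try obstacle: (M_HOME, obstacle) → (M_NAV, motors_off)  ← matches

obstacle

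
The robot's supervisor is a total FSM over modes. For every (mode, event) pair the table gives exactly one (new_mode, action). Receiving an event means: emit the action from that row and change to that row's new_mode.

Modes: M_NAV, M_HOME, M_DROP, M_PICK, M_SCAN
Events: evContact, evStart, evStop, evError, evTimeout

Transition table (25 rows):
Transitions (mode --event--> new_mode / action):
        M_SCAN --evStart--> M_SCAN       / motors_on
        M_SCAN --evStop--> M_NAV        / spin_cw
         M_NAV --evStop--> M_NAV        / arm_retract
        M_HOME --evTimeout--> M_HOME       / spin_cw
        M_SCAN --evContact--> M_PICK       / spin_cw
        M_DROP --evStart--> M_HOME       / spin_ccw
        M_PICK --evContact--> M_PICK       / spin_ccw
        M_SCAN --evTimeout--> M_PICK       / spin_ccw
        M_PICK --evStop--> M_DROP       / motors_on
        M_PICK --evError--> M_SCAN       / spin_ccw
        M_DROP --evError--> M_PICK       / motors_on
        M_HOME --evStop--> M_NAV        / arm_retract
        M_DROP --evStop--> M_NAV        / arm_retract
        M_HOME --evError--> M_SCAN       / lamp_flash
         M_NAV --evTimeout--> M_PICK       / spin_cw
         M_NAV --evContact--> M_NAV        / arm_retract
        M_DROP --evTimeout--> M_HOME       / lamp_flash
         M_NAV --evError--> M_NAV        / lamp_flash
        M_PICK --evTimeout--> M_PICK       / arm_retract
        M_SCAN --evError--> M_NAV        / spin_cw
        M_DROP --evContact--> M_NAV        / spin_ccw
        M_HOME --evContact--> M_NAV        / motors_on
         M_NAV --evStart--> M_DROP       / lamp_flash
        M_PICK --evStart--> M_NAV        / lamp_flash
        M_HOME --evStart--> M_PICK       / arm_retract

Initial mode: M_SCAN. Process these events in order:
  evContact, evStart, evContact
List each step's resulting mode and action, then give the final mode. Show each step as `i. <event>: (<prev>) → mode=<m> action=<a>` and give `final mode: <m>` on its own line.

final mode: M_NAV

1. evContact: (M_SCAN) → mode=M_PICK action=spin_cw
2. evStart: (M_PICK) → mode=M_NAV action=lamp_flash
3. evContact: (M_NAV) → mode=M_NAV action=arm_retract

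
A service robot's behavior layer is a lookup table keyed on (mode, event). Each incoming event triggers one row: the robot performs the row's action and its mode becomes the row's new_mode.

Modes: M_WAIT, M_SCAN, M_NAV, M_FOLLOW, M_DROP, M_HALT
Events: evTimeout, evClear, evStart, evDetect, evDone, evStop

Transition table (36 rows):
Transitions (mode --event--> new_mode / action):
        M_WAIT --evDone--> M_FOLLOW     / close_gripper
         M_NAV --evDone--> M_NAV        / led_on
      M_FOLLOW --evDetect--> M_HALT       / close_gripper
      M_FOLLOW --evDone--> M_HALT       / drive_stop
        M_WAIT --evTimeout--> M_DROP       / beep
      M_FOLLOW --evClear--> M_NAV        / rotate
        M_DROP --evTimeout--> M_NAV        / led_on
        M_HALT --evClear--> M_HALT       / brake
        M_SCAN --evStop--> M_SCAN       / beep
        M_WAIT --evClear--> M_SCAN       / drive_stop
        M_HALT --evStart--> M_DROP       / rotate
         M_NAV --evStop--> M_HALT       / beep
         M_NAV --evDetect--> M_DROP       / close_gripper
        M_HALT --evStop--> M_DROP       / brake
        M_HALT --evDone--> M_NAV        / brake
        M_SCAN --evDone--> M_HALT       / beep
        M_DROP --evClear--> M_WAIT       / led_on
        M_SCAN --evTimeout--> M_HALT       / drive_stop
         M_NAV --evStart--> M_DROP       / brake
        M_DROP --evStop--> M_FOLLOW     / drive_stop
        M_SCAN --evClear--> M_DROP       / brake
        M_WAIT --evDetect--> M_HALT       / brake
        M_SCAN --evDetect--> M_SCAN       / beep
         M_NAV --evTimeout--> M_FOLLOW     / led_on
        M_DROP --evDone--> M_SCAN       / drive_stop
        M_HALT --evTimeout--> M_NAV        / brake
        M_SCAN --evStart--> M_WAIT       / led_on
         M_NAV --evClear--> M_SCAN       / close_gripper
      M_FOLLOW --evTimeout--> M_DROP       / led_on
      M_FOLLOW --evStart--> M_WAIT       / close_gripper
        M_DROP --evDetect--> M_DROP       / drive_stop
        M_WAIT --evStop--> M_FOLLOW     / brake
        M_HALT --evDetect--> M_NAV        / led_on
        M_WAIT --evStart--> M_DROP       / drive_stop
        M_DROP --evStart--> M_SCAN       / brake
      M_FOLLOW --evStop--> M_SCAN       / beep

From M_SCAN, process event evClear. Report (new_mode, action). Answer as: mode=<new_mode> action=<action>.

current mode = M_SCAN; filter table to that mode:
  (M_SCAN, evStop) → (M_SCAN, beep)
  (M_SCAN, evDone) → (M_HALT, beep)
  (M_SCAN, evTimeout) → (M_HALT, drive_stop)
  (M_SCAN, evClear) → (M_DROP, brake)  ← event matches
  (M_SCAN, evDetect) → (M_SCAN, beep)
  (M_SCAN, evStart) → (M_WAIT, led_on)
event = evClear selects (M_DROP, brake)

mode=M_DROP action=brake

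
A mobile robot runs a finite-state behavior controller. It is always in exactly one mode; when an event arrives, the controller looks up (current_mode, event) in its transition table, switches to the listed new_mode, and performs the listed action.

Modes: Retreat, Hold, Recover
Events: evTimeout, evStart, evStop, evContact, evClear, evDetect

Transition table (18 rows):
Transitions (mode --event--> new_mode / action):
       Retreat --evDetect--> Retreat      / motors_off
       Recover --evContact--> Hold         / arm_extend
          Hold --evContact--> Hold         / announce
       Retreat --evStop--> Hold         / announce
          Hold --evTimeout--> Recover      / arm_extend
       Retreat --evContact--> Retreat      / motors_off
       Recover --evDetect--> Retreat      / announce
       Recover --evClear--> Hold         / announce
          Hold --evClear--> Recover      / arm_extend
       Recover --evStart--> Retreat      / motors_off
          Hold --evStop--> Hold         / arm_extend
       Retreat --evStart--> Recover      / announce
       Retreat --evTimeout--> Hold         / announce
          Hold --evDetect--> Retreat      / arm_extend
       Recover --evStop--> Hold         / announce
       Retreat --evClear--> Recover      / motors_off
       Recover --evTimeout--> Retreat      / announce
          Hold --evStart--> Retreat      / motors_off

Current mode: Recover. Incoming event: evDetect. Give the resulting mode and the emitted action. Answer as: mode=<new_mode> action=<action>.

current mode = Recover; filter table to that mode:
  (Recover, evContact) → (Hold, arm_extend)
  (Recover, evDetect) → (Retreat, announce)  ← event matches
  (Recover, evClear) → (Hold, announce)
  (Recover, evStart) → (Retreat, motors_off)
  (Recover, evStop) → (Hold, announce)
  (Recover, evTimeout) → (Retreat, announce)
event = evDetect selects (Retreat, announce)

mode=Retreat action=announce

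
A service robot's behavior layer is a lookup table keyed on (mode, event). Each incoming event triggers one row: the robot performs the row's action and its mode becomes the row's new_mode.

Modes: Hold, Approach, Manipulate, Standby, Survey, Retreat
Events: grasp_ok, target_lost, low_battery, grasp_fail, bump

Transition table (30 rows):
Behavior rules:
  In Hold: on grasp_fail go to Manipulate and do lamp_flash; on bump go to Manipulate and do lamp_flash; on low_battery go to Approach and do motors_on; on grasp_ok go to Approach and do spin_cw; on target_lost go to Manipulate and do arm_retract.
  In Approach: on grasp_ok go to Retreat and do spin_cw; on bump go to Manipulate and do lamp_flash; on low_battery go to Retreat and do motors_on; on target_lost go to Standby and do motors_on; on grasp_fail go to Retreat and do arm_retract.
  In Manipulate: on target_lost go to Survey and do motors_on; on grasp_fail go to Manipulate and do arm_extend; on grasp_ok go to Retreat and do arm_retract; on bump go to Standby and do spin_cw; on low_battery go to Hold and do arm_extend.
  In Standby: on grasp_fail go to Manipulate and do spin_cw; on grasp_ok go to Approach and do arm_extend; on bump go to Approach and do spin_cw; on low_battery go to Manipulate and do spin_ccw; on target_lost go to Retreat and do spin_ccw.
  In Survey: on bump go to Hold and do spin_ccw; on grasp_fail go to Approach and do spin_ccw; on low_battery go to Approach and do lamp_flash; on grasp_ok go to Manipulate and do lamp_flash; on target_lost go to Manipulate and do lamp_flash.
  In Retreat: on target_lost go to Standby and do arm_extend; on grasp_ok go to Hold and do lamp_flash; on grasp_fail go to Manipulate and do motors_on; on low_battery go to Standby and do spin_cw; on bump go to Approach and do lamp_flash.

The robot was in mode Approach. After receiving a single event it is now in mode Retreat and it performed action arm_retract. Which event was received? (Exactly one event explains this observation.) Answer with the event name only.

try grasp_ok: (Approach, grasp_ok) → (Retreat, spin_cw)
try target_lost: (Approach, target_lost) → (Standby, motors_on)
try low_battery: (Approach, low_battery) → (Retreat, motors_on)
try grasp_fail: (Approach, grasp_fail) → (Retreat, arm_retract)  ← matches
try bump: (Approach, bump) → (Manipulate, lamp_flash)

grasp_fail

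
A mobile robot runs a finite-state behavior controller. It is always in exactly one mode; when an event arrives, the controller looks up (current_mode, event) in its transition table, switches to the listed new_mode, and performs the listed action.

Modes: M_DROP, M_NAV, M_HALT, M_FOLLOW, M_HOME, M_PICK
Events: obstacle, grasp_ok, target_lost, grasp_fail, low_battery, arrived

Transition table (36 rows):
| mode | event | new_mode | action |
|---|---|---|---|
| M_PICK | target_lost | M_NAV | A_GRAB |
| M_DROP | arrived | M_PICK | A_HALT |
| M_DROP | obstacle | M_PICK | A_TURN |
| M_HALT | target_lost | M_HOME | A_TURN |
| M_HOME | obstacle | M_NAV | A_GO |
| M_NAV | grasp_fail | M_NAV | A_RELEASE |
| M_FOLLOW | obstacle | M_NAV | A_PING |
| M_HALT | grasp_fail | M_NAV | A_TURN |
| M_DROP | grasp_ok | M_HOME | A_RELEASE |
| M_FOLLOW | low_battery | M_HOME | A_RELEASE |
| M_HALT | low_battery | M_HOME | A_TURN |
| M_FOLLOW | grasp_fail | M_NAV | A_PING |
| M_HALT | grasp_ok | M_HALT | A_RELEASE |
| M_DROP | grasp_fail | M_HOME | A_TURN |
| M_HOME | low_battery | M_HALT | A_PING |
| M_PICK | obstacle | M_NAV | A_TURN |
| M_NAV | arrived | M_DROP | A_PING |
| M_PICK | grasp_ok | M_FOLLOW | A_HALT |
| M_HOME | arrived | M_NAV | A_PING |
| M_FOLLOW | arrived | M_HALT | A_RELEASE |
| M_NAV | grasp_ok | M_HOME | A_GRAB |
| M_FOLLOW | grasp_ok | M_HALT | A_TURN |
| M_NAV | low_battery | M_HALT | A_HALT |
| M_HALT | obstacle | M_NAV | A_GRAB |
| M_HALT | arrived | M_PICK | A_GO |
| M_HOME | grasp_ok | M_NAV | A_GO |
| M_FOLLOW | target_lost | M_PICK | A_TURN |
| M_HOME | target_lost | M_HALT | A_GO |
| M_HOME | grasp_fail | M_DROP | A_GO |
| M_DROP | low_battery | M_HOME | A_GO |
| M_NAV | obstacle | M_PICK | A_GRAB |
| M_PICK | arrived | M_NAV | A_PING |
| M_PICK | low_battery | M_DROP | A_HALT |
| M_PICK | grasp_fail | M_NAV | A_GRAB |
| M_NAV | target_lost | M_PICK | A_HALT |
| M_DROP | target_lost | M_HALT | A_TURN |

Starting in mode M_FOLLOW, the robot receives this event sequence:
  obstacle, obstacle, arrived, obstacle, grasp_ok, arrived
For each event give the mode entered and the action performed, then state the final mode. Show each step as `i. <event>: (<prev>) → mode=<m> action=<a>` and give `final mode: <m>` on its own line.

final mode: M_HALT

1. obstacle: (M_FOLLOW) → mode=M_NAV action=A_PING
2. obstacle: (M_NAV) → mode=M_PICK action=A_GRAB
3. arrived: (M_PICK) → mode=M_NAV action=A_PING
4. obstacle: (M_NAV) → mode=M_PICK action=A_GRAB
5. grasp_ok: (M_PICK) → mode=M_FOLLOW action=A_HALT
6. arrived: (M_FOLLOW) → mode=M_HALT action=A_RELEASE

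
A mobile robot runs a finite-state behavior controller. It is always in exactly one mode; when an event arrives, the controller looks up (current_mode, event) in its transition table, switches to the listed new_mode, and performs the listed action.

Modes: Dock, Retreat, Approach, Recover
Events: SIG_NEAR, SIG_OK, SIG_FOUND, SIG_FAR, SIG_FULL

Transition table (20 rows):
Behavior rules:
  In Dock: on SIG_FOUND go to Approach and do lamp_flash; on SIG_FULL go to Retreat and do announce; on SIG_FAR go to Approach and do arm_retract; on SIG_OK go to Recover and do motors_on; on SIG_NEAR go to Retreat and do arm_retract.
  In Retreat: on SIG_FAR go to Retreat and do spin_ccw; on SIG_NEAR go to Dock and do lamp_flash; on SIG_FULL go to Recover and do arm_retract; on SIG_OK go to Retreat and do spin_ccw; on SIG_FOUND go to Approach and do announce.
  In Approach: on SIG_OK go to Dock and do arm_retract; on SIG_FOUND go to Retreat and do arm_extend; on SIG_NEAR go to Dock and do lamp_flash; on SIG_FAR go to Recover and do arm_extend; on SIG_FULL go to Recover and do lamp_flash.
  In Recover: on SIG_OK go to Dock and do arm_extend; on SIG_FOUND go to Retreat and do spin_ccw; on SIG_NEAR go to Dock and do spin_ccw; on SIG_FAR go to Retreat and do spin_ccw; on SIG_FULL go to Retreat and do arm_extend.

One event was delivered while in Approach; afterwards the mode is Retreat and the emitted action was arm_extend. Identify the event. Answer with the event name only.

try SIG_NEAR: (Approach, SIG_NEAR) → (Dock, lamp_flash)
try SIG_OK: (Approach, SIG_OK) → (Dock, arm_retract)
try SIG_FOUND: (Approach, SIG_FOUND) → (Retreat, arm_extend)  ← matches
try SIG_FAR: (Approach, SIG_FAR) → (Recover, arm_extend)
try SIG_FULL: (Approach, SIG_FULL) → (Recover, lamp_flash)

SIG_FOUND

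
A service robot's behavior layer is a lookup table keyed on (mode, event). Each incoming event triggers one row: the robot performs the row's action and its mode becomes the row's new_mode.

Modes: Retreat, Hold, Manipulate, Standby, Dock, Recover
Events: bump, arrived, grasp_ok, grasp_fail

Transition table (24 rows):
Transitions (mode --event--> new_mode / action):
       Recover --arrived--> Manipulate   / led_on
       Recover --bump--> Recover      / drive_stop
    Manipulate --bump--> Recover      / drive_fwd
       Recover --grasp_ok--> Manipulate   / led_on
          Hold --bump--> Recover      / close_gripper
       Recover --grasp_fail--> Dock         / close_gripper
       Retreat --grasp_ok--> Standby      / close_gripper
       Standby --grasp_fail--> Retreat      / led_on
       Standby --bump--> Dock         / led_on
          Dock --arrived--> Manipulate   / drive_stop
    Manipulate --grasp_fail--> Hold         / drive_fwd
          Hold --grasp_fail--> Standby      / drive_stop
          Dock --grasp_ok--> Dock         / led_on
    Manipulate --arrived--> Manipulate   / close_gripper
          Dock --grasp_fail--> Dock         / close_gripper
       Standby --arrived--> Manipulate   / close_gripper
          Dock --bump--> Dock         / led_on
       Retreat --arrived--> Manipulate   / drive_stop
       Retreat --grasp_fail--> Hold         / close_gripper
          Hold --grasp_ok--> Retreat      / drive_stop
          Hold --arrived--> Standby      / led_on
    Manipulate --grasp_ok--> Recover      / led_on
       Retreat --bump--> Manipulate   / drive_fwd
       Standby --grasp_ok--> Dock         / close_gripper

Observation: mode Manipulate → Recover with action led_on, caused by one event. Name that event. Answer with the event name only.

grasp_ok

try bump: (Manipulate, bump) → (Recover, drive_fwd)
try arrived: (Manipulate, arrived) → (Manipulate, close_gripper)
try grasp_ok: (Manipulate, grasp_ok) → (Recover, led_on)  ← matches
try grasp_fail: (Manipulate, grasp_fail) → (Hold, drive_fwd)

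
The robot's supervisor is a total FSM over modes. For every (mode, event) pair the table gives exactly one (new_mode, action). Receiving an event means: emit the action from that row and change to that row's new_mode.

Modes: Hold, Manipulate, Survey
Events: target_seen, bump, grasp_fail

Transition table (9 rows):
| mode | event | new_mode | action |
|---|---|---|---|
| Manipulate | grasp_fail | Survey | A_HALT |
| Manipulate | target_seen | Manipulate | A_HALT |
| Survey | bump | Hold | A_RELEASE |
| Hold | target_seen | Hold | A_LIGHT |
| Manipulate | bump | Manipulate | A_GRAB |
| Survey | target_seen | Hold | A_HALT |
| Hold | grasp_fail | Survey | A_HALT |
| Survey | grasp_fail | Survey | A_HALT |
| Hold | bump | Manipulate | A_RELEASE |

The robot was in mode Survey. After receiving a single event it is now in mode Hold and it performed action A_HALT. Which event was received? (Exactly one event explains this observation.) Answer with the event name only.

target_seen

try target_seen: (Survey, target_seen) → (Hold, A_HALT)  ← matches
try bump: (Survey, bump) → (Hold, A_RELEASE)
try grasp_fail: (Survey, grasp_fail) → (Survey, A_HALT)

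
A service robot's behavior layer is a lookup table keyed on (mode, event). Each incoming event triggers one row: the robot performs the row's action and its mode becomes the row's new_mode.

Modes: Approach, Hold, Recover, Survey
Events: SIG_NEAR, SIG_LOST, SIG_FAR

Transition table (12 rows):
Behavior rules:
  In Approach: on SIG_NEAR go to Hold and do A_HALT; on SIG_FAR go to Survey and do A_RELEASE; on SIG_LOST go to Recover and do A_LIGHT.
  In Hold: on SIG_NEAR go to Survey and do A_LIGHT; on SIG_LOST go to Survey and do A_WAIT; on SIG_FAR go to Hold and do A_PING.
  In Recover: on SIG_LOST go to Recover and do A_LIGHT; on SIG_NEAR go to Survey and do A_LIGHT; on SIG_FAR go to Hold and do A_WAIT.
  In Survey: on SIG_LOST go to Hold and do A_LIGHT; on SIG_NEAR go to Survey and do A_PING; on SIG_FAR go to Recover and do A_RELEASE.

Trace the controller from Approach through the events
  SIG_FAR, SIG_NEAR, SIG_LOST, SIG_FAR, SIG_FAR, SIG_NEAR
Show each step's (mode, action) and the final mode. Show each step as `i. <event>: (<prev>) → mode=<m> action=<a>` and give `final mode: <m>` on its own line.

1. SIG_FAR: (Approach) → mode=Survey action=A_RELEASE
2. SIG_NEAR: (Survey) → mode=Survey action=A_PING
3. SIG_LOST: (Survey) → mode=Hold action=A_LIGHT
4. SIG_FAR: (Hold) → mode=Hold action=A_PING
5. SIG_FAR: (Hold) → mode=Hold action=A_PING
6. SIG_NEAR: (Hold) → mode=Survey action=A_LIGHT

final mode: Survey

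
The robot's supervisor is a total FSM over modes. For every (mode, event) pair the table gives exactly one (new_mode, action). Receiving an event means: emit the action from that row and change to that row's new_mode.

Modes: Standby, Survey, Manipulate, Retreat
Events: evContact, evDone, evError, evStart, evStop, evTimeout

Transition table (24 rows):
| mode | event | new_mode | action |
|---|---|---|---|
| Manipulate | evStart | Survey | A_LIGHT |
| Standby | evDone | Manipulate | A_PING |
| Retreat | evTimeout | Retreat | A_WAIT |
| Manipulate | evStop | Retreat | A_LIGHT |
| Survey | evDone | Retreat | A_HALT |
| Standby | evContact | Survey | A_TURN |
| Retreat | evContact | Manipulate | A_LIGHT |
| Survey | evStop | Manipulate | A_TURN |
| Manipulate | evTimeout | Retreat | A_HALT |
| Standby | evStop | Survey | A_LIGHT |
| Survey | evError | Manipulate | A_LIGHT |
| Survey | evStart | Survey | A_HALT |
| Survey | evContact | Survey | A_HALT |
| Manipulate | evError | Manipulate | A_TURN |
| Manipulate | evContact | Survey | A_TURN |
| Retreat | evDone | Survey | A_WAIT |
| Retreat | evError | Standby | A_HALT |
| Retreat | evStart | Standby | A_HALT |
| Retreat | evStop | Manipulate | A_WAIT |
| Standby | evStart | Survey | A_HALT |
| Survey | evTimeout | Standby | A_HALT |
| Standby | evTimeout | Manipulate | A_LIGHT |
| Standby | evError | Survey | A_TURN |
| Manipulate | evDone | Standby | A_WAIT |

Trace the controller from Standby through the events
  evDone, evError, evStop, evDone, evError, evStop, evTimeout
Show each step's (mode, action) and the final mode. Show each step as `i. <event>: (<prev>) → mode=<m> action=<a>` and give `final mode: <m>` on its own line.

final mode: Retreat

1. evDone: (Standby) → mode=Manipulate action=A_PING
2. evError: (Manipulate) → mode=Manipulate action=A_TURN
3. evStop: (Manipulate) → mode=Retreat action=A_LIGHT
4. evDone: (Retreat) → mode=Survey action=A_WAIT
5. evError: (Survey) → mode=Manipulate action=A_LIGHT
6. evStop: (Manipulate) → mode=Retreat action=A_LIGHT
7. evTimeout: (Retreat) → mode=Retreat action=A_WAIT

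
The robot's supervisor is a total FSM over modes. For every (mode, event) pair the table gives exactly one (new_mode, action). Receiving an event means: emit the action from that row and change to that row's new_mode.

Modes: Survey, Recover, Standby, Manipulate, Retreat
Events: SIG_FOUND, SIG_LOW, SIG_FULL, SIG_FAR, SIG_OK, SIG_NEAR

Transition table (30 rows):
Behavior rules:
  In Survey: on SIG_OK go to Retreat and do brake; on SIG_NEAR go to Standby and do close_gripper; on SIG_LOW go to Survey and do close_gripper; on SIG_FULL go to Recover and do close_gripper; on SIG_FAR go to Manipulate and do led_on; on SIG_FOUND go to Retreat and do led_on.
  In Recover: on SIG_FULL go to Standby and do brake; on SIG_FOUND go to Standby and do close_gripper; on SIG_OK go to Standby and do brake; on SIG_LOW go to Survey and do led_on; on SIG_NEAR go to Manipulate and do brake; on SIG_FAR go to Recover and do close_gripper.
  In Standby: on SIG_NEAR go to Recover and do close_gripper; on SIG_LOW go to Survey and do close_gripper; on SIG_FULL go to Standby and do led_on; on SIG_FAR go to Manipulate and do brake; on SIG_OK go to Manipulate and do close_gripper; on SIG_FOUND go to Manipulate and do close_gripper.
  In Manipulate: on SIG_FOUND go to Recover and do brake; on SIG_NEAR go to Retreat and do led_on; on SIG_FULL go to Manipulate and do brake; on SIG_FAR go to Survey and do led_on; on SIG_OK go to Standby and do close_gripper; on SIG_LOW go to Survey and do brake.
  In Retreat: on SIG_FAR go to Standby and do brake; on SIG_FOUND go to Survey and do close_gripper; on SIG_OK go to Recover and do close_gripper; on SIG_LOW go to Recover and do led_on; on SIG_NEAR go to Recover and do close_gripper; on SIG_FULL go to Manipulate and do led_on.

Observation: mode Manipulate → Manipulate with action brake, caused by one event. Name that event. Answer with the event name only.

try SIG_FOUND: (Manipulate, SIG_FOUND) → (Recover, brake)
try SIG_LOW: (Manipulate, SIG_LOW) → (Survey, brake)
try SIG_FULL: (Manipulate, SIG_FULL) → (Manipulate, brake)  ← matches
try SIG_FAR: (Manipulate, SIG_FAR) → (Survey, led_on)
try SIG_OK: (Manipulate, SIG_OK) → (Standby, close_gripper)
try SIG_NEAR: (Manipulate, SIG_NEAR) → (Retreat, led_on)

SIG_FULL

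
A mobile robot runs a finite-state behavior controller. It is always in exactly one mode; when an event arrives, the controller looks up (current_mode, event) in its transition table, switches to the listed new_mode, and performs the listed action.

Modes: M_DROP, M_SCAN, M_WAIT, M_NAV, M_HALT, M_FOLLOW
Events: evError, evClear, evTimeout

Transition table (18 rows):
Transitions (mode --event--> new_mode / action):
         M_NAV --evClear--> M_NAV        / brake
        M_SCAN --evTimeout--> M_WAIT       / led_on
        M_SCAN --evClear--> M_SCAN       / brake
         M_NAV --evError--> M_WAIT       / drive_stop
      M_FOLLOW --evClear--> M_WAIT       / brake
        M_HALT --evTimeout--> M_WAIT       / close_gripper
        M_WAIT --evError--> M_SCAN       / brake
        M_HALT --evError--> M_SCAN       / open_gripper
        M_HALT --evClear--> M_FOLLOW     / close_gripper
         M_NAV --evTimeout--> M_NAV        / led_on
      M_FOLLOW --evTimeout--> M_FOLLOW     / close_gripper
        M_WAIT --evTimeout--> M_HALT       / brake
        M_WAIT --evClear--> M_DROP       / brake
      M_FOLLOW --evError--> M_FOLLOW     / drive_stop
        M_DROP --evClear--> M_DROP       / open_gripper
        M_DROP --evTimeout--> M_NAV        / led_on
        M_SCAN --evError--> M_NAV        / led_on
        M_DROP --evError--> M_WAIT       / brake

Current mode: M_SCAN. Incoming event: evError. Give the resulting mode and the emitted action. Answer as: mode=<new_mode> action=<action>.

mode=M_NAV action=led_on

current mode = M_SCAN; filter table to that mode:
  (M_SCAN, evTimeout) → (M_WAIT, led_on)
  (M_SCAN, evClear) → (M_SCAN, brake)
  (M_SCAN, evError) → (M_NAV, led_on)  ← event matches
event = evError selects (M_NAV, led_on)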